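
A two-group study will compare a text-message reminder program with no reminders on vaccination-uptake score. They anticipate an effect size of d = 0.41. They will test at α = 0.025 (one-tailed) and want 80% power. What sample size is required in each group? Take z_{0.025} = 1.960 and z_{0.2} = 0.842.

n = 94 per group

For two independent groups with equal n: n = 2·((z_{α} + z_β) / d)².
z_{α} + z_β = 1.960 + 0.842 = 2.802.
n = 2 × (2.802 / 0.41)² = 2 × 6.834² = 2 × 46.71 = 93.4.
Round up to the next whole participant.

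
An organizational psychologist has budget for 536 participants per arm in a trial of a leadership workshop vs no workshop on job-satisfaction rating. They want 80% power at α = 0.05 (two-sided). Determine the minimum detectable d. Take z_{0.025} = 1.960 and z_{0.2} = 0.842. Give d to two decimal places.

d_min ≈ 0.17

For two independent groups of n = 536 each: d_min = (z_{α/2} + z_β)·√(2/n).
z-sum = 1.960 + 0.842 = 2.802.
d_min = 2.802 × √(2/536) = 2.802 × 0.0611 = 0.171.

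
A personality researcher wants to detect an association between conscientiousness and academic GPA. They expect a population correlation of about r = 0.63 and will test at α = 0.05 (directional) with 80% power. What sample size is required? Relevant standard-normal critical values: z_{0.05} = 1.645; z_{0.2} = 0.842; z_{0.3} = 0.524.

n = 15

Fisher's z: C = ½·ln((1+r)/(1−r)) = ½·ln(4.4054) = 0.7414.
n = ((z_{α} + z_β)/C)² + 3.
(1.645 + 0.842) / 0.7414 = 2.487 / 0.7414 = 3.354.
n = 3.354² + 3 = 11.25 + 3 = 14.3.
Round up.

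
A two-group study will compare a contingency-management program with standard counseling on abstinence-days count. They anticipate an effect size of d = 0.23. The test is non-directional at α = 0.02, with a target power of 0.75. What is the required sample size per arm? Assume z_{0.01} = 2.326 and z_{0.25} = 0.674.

n = 341 per group

For two independent groups with equal n: n = 2·((z_{α/2} + z_β) / d)².
z_{α/2} + z_β = 2.326 + 0.674 = 3.000.
n = 2 × (3.000 / 0.23)² = 2 × 13.043² = 2 × 170.13 = 340.3.
Round up to the next whole participant.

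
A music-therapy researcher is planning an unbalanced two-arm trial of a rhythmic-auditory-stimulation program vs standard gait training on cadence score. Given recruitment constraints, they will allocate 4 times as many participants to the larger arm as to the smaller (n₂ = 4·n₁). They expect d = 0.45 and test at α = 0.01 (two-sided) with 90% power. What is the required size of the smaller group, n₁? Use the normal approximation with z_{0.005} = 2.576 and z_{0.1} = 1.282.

With allocation ratio k = n₂/n₁ = 4, Var(x̄₁−x̄₂) = σ²(1/n₁ + 1/(k·n₁)) = σ²·(k+1)/(k·n₁).
So n₁ = (1 + 1/k)·((z_{α/2} + z_β)/d)² = 1.250 × (3.858/0.45)².
n₁ = 1.250 × 73.50 = 91.9.
Round up: n₁ = 92, giving n₂ = 4 × 92 = 368.

n₁ = 92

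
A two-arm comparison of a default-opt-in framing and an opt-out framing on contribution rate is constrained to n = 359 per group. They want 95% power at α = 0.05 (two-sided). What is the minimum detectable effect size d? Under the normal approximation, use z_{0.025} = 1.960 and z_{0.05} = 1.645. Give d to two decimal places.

For two independent groups of n = 359 each: d_min = (z_{α/2} + z_β)·√(2/n).
z-sum = 1.960 + 1.645 = 3.605.
d_min = 3.605 × √(2/359) = 3.605 × 0.0746 = 0.269.

d_min ≈ 0.27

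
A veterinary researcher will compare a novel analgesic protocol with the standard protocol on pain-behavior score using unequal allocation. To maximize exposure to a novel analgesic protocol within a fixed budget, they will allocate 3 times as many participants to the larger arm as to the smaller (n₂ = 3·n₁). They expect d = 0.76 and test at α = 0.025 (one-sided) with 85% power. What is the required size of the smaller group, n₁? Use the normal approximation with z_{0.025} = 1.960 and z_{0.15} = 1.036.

With allocation ratio k = n₂/n₁ = 3, Var(x̄₁−x̄₂) = σ²(1/n₁ + 1/(k·n₁)) = σ²·(k+1)/(k·n₁).
So n₁ = (1 + 1/k)·((z_{α} + z_β)/d)² = 1.333 × (2.996/0.76)².
n₁ = 1.333 × 15.54 = 20.7.
Round up: n₁ = 21, giving n₂ = 3 × 21 = 63.

n₁ = 21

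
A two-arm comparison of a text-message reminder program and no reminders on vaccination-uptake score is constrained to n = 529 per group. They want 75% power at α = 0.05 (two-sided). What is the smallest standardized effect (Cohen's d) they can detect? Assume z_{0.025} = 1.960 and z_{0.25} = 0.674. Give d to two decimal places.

For two independent groups of n = 529 each: d_min = (z_{α/2} + z_β)·√(2/n).
z-sum = 1.960 + 0.674 = 2.634.
d_min = 2.634 × √(2/529) = 2.634 × 0.0615 = 0.162.

d_min ≈ 0.16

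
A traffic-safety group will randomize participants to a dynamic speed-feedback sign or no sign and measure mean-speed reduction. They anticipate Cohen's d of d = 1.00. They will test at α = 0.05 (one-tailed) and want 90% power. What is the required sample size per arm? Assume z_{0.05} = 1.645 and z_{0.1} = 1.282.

n = 18 per group

For two independent groups with equal n: n = 2·((z_{α} + z_β) / d)².
z_{α} + z_β = 1.645 + 1.282 = 2.927.
n = 2 × (2.927 / 1.00)² = 2 × 2.927² = 2 × 8.57 = 17.1.
Round up to the next whole participant.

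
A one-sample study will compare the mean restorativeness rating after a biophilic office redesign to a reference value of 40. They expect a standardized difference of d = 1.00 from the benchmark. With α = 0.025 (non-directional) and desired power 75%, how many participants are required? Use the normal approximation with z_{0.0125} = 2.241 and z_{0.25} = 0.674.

For a one-sample test: n = ((z_{α/2} + z_β) / d)².
z_{α/2} + z_β = 2.241 + 0.674 = 2.915.
n = (2.915 / 1.00)² = 2.915² = 8.50.
Round up.

n = 9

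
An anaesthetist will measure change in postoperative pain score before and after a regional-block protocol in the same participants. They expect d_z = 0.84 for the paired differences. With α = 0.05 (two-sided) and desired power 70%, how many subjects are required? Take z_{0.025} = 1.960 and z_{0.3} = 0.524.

n = 9 pairs

For a paired (one-sample on differences) test: n = ((z_{α/2} + z_β) / d)².
z_{α/2} + z_β = 1.960 + 0.524 = 2.484.
n = (2.484 / 0.84)² = 2.957² = 8.74.
Round up.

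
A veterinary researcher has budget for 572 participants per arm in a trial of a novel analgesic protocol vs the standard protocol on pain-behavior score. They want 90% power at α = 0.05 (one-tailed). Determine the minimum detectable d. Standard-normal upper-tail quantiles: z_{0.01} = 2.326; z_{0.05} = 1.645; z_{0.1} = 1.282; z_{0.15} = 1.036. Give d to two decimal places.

d_min ≈ 0.17

For two independent groups of n = 572 each: d_min = (z_{α} + z_β)·√(2/n).
z-sum = 1.645 + 1.282 = 2.927.
d_min = 2.927 × √(2/572) = 2.927 × 0.0591 = 0.173.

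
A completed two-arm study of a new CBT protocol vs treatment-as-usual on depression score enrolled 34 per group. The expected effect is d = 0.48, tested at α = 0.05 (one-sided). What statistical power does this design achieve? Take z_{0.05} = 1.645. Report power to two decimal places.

For two equal groups, power = Φ(d·√(n/2) − z_{α}).
d·√(n/2) = 0.48 × √(34/2) = 0.48 × 4.123 = 1.979.
z_β = 1.979 − 1.645 = 0.334.
Power = Φ(0.334) = 0.631.

power ≈ 0.63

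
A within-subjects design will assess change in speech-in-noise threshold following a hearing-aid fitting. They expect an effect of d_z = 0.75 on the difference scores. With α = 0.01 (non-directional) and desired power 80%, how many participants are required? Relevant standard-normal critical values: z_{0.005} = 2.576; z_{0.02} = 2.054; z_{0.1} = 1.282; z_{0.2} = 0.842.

n = 21 pairs

For a paired (one-sample on differences) test: n = ((z_{α/2} + z_β) / d)².
z_{α/2} + z_β = 2.576 + 0.842 = 3.418.
n = (3.418 / 0.75)² = 4.557² = 20.77.
Round up.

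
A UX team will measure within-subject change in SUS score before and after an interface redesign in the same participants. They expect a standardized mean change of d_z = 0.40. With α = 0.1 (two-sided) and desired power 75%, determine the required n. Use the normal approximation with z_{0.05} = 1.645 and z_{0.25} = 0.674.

n = 34 pairs

For a paired (one-sample on differences) test: n = ((z_{α/2} + z_β) / d)².
z_{α/2} + z_β = 1.645 + 0.674 = 2.319.
n = (2.319 / 0.40)² = 5.797² = 33.61.
Round up.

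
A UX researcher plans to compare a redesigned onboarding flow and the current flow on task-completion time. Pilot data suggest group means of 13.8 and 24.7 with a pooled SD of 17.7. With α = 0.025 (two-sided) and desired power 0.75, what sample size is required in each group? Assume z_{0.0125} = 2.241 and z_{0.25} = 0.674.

Cohen's d = |M₁ − M₂| / SD_pooled = |13.8 − 24.7| / 17.7 = 10.9 / 17.7 = 0.616.
For two independent groups with equal n: n = 2·((z_{α/2} + z_β) / d)².
z_{α/2} + z_β = 2.241 + 0.674 = 2.915.
n = 2 × (2.915 / 0.616)² = 2 × 4.732² = 2 × 22.39 = 44.8.
Round up to the next whole participant.

n = 45 per group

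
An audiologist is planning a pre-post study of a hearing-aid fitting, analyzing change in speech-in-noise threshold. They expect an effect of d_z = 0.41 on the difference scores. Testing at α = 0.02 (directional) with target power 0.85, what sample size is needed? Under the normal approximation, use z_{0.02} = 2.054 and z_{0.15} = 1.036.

n = 57 pairs

For a paired (one-sample on differences) test: n = ((z_{α} + z_β) / d)².
z_{α} + z_β = 2.054 + 1.036 = 3.090.
n = (3.090 / 0.41)² = 7.537² = 56.80.
Round up.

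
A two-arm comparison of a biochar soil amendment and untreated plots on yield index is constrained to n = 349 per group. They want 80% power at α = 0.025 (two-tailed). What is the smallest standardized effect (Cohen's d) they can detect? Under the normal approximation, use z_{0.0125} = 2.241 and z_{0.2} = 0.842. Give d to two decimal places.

For two independent groups of n = 349 each: d_min = (z_{α/2} + z_β)·√(2/n).
z-sum = 2.241 + 0.842 = 3.083.
d_min = 3.083 × √(2/349) = 3.083 × 0.0757 = 0.233.

d_min ≈ 0.23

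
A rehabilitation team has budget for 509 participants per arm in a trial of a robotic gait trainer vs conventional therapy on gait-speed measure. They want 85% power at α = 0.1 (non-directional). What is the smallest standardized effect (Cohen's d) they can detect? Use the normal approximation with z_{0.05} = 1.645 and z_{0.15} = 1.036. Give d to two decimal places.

d_min ≈ 0.17

For two independent groups of n = 509 each: d_min = (z_{α/2} + z_β)·√(2/n).
z-sum = 1.645 + 1.036 = 2.681.
d_min = 2.681 × √(2/509) = 2.681 × 0.0627 = 0.168.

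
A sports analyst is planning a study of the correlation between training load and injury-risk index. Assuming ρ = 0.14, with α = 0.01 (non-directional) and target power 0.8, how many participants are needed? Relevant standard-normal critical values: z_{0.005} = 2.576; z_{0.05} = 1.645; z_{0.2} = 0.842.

n = 592

Fisher's z: C = ½·ln((1+r)/(1−r)) = ½·ln(1.3256) = 0.1409.
n = ((z_{α/2} + z_β)/C)² + 3.
(2.576 + 0.842) / 0.1409 = 3.418 / 0.1409 = 24.258.
n = 24.258² + 3 = 588.47 + 3 = 591.5.
Round up.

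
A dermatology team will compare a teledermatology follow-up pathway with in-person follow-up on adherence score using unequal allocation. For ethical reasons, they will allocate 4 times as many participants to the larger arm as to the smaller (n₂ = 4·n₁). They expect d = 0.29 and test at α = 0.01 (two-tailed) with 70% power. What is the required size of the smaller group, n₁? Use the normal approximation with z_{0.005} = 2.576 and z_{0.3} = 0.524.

n₁ = 143

With allocation ratio k = n₂/n₁ = 4, Var(x̄₁−x̄₂) = σ²(1/n₁ + 1/(k·n₁)) = σ²·(k+1)/(k·n₁).
So n₁ = (1 + 1/k)·((z_{α/2} + z_β)/d)² = 1.250 × (3.100/0.29)².
n₁ = 1.250 × 114.27 = 142.8.
Round up: n₁ = 143, giving n₂ = 4 × 143 = 572.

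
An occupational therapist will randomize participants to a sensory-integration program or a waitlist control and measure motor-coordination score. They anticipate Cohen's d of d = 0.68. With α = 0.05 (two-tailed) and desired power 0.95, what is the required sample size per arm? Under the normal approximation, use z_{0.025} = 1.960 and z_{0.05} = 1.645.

For two independent groups with equal n: n = 2·((z_{α/2} + z_β) / d)².
z_{α/2} + z_β = 1.960 + 1.645 = 3.605.
n = 2 × (3.605 / 0.68)² = 2 × 5.301² = 2 × 28.11 = 56.2.
Round up to the next whole participant.

n = 57 per group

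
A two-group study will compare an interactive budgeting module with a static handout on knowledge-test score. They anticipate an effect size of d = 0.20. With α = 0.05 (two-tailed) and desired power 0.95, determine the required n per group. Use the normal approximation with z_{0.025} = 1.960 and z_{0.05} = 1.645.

n = 650 per group

For two independent groups with equal n: n = 2·((z_{α/2} + z_β) / d)².
z_{α/2} + z_β = 1.960 + 1.645 = 3.605.
n = 2 × (3.605 / 0.20)² = 2 × 18.025² = 2 × 324.90 = 649.8.
Round up to the next whole participant.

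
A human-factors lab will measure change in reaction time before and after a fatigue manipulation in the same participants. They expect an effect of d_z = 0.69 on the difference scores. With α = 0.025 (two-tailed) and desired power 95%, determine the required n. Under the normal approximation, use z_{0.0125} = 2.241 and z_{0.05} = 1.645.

For a paired (one-sample on differences) test: n = ((z_{α/2} + z_β) / d)².
z_{α/2} + z_β = 2.241 + 1.645 = 3.886.
n = (3.886 / 0.69)² = 5.632² = 31.72.
Round up.

n = 32 pairs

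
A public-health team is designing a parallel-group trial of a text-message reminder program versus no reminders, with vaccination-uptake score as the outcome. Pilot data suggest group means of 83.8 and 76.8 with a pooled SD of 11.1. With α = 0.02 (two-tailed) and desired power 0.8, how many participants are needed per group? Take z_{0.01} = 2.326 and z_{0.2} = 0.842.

Cohen's d = |M₁ − M₂| / SD_pooled = |83.8 − 76.8| / 11.1 = 7.0 / 11.1 = 0.631.
For two independent groups with equal n: n = 2·((z_{α/2} + z_β) / d)².
z_{α/2} + z_β = 2.326 + 0.842 = 3.168.
n = 2 × (3.168 / 0.631)² = 2 × 5.021² = 2 × 25.21 = 50.4.
Round up to the next whole participant.

n = 51 per group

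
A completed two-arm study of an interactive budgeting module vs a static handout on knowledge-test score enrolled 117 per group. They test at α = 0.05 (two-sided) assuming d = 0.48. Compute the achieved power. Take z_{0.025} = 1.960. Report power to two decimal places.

power ≈ 0.96

For two equal groups, power = Φ(d·√(n/2) − z_{α/2}).
d·√(n/2) = 0.48 × √(117/2) = 0.48 × 7.649 = 3.671.
z_β = 3.671 − 1.960 = 1.711.
Power = Φ(1.711) = 0.956.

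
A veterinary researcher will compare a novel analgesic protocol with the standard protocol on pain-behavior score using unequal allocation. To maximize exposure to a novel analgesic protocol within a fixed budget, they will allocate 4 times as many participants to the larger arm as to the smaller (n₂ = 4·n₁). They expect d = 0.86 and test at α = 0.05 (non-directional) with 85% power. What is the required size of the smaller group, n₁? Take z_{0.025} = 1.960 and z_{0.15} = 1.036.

With allocation ratio k = n₂/n₁ = 4, Var(x̄₁−x̄₂) = σ²(1/n₁ + 1/(k·n₁)) = σ²·(k+1)/(k·n₁).
So n₁ = (1 + 1/k)·((z_{α/2} + z_β)/d)² = 1.250 × (2.996/0.86)².
n₁ = 1.250 × 12.14 = 15.2.
Round up: n₁ = 16, giving n₂ = 4 × 16 = 64.

n₁ = 16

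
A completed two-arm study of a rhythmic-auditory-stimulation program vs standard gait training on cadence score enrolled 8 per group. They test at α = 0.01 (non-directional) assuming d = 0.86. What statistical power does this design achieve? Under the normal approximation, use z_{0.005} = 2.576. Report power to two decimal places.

power ≈ 0.20

For two equal groups, power = Φ(d·√(n/2) − z_{α/2}).
d·√(n/2) = 0.86 × √(8/2) = 0.86 × 2.000 = 1.720.
z_β = 1.720 − 2.576 = -0.856.
Power = Φ(-0.856) = 0.196.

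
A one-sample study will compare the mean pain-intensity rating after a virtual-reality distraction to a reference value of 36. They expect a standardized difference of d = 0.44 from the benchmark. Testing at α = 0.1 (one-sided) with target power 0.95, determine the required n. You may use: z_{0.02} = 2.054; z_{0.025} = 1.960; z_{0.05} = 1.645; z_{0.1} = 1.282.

n = 45

For a one-sample test: n = ((z_{α} + z_β) / d)².
z_{α} + z_β = 1.282 + 1.645 = 2.927.
n = (2.927 / 0.44)² = 6.652² = 44.25.
Round up.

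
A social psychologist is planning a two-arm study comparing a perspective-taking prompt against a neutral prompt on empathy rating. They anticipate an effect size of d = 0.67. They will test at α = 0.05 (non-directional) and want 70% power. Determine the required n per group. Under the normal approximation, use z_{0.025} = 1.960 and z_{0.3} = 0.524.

For two independent groups with equal n: n = 2·((z_{α/2} + z_β) / d)².
z_{α/2} + z_β = 1.960 + 0.524 = 2.484.
n = 2 × (2.484 / 0.67)² = 2 × 3.707² = 2 × 13.75 = 27.5.
Round up to the next whole participant.

n = 28 per group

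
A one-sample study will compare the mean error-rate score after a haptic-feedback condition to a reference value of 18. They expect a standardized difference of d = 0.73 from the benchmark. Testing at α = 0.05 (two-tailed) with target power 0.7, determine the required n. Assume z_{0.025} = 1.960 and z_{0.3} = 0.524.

For a one-sample test: n = ((z_{α/2} + z_β) / d)².
z_{α/2} + z_β = 1.960 + 0.524 = 2.484.
n = (2.484 / 0.73)² = 3.403² = 11.58.
Round up.

n = 12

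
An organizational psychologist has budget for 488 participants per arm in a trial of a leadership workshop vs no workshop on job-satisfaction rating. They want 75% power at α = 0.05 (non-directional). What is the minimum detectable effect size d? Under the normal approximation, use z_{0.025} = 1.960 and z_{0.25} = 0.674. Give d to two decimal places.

d_min ≈ 0.17

For two independent groups of n = 488 each: d_min = (z_{α/2} + z_β)·√(2/n).
z-sum = 1.960 + 0.674 = 2.634.
d_min = 2.634 × √(2/488) = 2.634 × 0.0640 = 0.169.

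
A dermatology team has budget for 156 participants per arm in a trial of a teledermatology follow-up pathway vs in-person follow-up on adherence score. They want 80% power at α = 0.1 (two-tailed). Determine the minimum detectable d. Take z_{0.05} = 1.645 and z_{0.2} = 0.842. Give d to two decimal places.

d_min ≈ 0.28

For two independent groups of n = 156 each: d_min = (z_{α/2} + z_β)·√(2/n).
z-sum = 1.645 + 0.842 = 2.487.
d_min = 2.487 × √(2/156) = 2.487 × 0.1132 = 0.282.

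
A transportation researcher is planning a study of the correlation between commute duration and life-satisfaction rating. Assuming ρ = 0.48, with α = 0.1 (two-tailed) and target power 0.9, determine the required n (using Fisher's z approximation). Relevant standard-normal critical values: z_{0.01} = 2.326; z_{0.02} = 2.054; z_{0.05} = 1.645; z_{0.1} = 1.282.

Fisher's z: C = ½·ln((1+r)/(1−r)) = ½·ln(2.8462) = 0.5230.
n = ((z_{α/2} + z_β)/C)² + 3.
(1.645 + 1.282) / 0.5230 = 2.927 / 0.5230 = 5.597.
n = 5.597² + 3 = 31.32 + 3 = 34.3.
Round up.

n = 35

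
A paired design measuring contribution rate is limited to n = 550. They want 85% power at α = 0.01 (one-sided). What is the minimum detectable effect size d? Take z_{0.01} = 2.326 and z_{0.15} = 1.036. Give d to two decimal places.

d_min ≈ 0.14

For a single sample (or paired design) of n = 550: d_min = (z_{α} + z_β)/√n.
z-sum = 2.326 + 1.036 = 3.362.
d_min = 3.362 / √550 = 3.362 / 23.452 = 0.143.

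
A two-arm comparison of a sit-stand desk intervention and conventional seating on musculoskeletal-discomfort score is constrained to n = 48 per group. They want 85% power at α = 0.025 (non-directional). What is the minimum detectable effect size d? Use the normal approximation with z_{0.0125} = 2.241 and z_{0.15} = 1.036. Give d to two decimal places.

For two independent groups of n = 48 each: d_min = (z_{α/2} + z_β)·√(2/n).
z-sum = 2.241 + 1.036 = 3.277.
d_min = 3.277 × √(2/48) = 3.277 × 0.2041 = 0.669.

d_min ≈ 0.67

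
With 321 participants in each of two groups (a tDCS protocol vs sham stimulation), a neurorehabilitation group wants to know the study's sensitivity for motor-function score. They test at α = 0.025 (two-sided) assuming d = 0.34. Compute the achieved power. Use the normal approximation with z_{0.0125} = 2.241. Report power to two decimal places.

power ≈ 0.98

For two equal groups, power = Φ(d·√(n/2) − z_{α/2}).
d·√(n/2) = 0.34 × √(321/2) = 0.34 × 12.669 = 4.307.
z_β = 4.307 − 2.241 = 2.066.
Power = Φ(2.066) = 0.981.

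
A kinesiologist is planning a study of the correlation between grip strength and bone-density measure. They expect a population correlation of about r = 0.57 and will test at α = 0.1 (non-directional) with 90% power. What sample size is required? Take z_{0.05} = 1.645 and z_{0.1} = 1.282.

n = 24

Fisher's z: C = ½·ln((1+r)/(1−r)) = ½·ln(3.6512) = 0.6475.
n = ((z_{α/2} + z_β)/C)² + 3.
(1.645 + 1.282) / 0.6475 = 2.927 / 0.6475 = 4.520.
n = 4.520² + 3 = 20.43 + 3 = 23.4.
Round up.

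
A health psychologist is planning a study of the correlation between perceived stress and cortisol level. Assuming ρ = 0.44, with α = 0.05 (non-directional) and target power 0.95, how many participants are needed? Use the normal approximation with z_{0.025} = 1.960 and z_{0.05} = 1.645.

Fisher's z: C = ½·ln((1+r)/(1−r)) = ½·ln(2.5714) = 0.4722.
n = ((z_{α/2} + z_β)/C)² + 3.
(1.960 + 1.645) / 0.4722 = 3.605 / 0.4722 = 7.634.
n = 7.634² + 3 = 58.29 + 3 = 61.3.
Round up.

n = 62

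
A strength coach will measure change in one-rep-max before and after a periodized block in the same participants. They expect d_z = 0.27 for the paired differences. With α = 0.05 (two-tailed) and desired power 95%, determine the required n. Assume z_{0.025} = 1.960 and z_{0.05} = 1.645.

n = 179 pairs

For a paired (one-sample on differences) test: n = ((z_{α/2} + z_β) / d)².
z_{α/2} + z_β = 1.960 + 1.645 = 3.605.
n = (3.605 / 0.27)² = 13.352² = 178.27.
Round up.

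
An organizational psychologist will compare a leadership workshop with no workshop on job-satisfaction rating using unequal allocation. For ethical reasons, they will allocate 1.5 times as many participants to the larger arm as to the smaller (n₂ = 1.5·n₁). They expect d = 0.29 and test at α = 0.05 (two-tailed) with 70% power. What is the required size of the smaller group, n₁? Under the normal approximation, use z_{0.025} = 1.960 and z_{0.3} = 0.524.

n₁ = 123

With allocation ratio k = n₂/n₁ = 1.5, Var(x̄₁−x̄₂) = σ²(1/n₁ + 1/(k·n₁)) = σ²·(k+1)/(k·n₁).
So n₁ = (1 + 1/k)·((z_{α/2} + z_β)/d)² = 1.667 × (2.484/0.29)².
n₁ = 1.667 × 73.37 = 122.3.
Round up: n₁ = 123, giving n₂ = ⌈1.5 × 123⌉ = ⌈184.5⌉ = 185.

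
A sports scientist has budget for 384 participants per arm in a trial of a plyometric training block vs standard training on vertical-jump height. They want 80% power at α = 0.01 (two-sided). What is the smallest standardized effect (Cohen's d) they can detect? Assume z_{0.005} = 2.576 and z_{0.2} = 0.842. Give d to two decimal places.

d_min ≈ 0.25

For two independent groups of n = 384 each: d_min = (z_{α/2} + z_β)·√(2/n).
z-sum = 2.576 + 0.842 = 3.418.
d_min = 3.418 × √(2/384) = 3.418 × 0.0722 = 0.247.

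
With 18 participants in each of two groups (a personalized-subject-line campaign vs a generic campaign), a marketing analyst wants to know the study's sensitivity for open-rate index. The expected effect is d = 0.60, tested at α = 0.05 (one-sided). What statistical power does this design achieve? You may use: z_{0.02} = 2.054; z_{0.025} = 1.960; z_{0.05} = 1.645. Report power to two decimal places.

power ≈ 0.56

For two equal groups, power = Φ(d·√(n/2) − z_{α}).
d·√(n/2) = 0.60 × √(18/2) = 0.60 × 3.000 = 1.800.
z_β = 1.800 − 1.645 = 0.155.
Power = Φ(0.155) = 0.562.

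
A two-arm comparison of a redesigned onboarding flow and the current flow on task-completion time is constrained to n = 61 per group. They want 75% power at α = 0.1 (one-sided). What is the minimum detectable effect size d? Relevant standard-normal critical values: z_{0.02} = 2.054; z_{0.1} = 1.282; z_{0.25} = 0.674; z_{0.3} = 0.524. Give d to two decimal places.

d_min ≈ 0.35

For two independent groups of n = 61 each: d_min = (z_{α} + z_β)·√(2/n).
z-sum = 1.282 + 0.674 = 1.956.
d_min = 1.956 × √(2/61) = 1.956 × 0.1811 = 0.354.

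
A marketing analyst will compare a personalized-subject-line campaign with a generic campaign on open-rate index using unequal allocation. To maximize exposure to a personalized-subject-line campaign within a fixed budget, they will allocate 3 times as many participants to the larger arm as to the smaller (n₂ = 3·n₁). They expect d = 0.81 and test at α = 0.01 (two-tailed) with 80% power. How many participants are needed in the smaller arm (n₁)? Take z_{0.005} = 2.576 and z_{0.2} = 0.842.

With allocation ratio k = n₂/n₁ = 3, Var(x̄₁−x̄₂) = σ²(1/n₁ + 1/(k·n₁)) = σ²·(k+1)/(k·n₁).
So n₁ = (1 + 1/k)·((z_{α/2} + z_β)/d)² = 1.333 × (3.418/0.81)².
n₁ = 1.333 × 17.81 = 23.7.
Round up: n₁ = 24, giving n₂ = 3 × 24 = 72.

n₁ = 24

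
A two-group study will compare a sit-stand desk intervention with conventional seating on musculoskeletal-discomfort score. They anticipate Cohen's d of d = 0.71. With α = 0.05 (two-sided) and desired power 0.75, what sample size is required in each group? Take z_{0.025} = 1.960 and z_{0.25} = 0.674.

For two independent groups with equal n: n = 2·((z_{α/2} + z_β) / d)².
z_{α/2} + z_β = 1.960 + 0.674 = 2.634.
n = 2 × (2.634 / 0.71)² = 2 × 3.710² = 2 × 13.76 = 27.5.
Round up to the next whole participant.

n = 28 per group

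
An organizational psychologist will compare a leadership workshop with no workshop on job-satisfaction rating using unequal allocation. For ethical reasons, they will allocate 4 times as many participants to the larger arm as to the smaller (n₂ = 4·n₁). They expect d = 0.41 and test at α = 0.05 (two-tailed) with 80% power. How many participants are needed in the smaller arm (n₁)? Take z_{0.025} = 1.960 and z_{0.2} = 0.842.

n₁ = 59

With allocation ratio k = n₂/n₁ = 4, Var(x̄₁−x̄₂) = σ²(1/n₁ + 1/(k·n₁)) = σ²·(k+1)/(k·n₁).
So n₁ = (1 + 1/k)·((z_{α/2} + z_β)/d)² = 1.250 × (2.802/0.41)².
n₁ = 1.250 × 46.71 = 58.4.
Round up: n₁ = 59, giving n₂ = 4 × 59 = 236.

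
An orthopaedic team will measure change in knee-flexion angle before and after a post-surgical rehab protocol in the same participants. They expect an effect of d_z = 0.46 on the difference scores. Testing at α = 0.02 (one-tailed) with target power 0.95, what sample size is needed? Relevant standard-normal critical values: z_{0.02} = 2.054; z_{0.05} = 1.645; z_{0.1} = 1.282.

For a paired (one-sample on differences) test: n = ((z_{α} + z_β) / d)².
z_{α} + z_β = 2.054 + 1.645 = 3.699.
n = (3.699 / 0.46)² = 8.041² = 64.66.
Round up.

n = 65 pairs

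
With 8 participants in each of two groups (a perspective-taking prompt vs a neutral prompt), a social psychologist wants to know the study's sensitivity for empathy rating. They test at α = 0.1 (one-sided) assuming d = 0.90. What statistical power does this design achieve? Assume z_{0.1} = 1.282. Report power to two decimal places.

For two equal groups, power = Φ(d·√(n/2) − z_{α}).
d·√(n/2) = 0.90 × √(8/2) = 0.90 × 2.000 = 1.800.
z_β = 1.800 − 1.282 = 0.518.
Power = Φ(0.518) = 0.698.

power ≈ 0.70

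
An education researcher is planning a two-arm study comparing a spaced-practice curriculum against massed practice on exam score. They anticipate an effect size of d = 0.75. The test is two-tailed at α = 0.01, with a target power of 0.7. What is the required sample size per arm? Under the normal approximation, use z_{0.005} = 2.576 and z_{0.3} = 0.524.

n = 35 per group

For two independent groups with equal n: n = 2·((z_{α/2} + z_β) / d)².
z_{α/2} + z_β = 2.576 + 0.524 = 3.100.
n = 2 × (3.100 / 0.75)² = 2 × 4.133² = 2 × 17.08 = 34.2.
Round up to the next whole participant.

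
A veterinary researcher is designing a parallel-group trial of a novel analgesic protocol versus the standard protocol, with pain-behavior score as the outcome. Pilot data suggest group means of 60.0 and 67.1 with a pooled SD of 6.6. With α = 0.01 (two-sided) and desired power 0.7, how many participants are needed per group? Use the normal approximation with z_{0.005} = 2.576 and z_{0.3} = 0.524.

n = 17 per group

Cohen's d = |M₁ − M₂| / SD_pooled = |60.0 − 67.1| / 6.6 = 7.1 / 6.6 = 1.076.
For two independent groups with equal n: n = 2·((z_{α/2} + z_β) / d)².
z_{α/2} + z_β = 2.576 + 0.524 = 3.100.
n = 2 × (3.100 / 1.076)² = 2 × 2.881² = 2 × 8.30 = 16.6.
Round up to the next whole participant.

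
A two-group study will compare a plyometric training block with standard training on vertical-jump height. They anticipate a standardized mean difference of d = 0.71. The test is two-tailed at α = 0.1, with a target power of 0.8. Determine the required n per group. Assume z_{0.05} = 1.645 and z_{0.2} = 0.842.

For two independent groups with equal n: n = 2·((z_{α/2} + z_β) / d)².
z_{α/2} + z_β = 1.645 + 0.842 = 2.487.
n = 2 × (2.487 / 0.71)² = 2 × 3.503² = 2 × 12.27 = 24.5.
Round up to the next whole participant.

n = 25 per group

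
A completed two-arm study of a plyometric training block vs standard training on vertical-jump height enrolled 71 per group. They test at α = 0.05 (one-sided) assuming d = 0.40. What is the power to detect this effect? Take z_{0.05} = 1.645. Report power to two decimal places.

power ≈ 0.77

For two equal groups, power = Φ(d·√(n/2) − z_{α}).
d·√(n/2) = 0.40 × √(71/2) = 0.40 × 5.958 = 2.383.
z_β = 2.383 − 1.645 = 0.738.
Power = Φ(0.738) = 0.770.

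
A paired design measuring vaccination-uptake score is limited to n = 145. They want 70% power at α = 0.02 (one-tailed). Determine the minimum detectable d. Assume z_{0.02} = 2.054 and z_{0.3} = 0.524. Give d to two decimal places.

For a single sample (or paired design) of n = 145: d_min = (z_{α} + z_β)/√n.
z-sum = 2.054 + 0.524 = 2.578.
d_min = 2.578 / √145 = 2.578 / 12.042 = 0.214.

d_min ≈ 0.21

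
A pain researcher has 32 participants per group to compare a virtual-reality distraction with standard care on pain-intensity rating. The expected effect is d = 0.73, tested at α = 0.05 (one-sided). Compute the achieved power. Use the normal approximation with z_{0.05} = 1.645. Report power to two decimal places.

power ≈ 0.90

For two equal groups, power = Φ(d·√(n/2) − z_{α}).
d·√(n/2) = 0.73 × √(32/2) = 0.73 × 4.000 = 2.920.
z_β = 2.920 − 1.645 = 1.275.
Power = Φ(1.275) = 0.899.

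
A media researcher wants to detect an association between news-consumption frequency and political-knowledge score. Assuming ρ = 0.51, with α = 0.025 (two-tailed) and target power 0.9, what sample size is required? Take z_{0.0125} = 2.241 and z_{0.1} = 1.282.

Fisher's z: C = ½·ln((1+r)/(1−r)) = ½·ln(3.0816) = 0.5627.
n = ((z_{α/2} + z_β)/C)² + 3.
(2.241 + 1.282) / 0.5627 = 3.523 / 0.5627 = 6.261.
n = 6.261² + 3 = 39.20 + 3 = 42.2.
Round up.

n = 43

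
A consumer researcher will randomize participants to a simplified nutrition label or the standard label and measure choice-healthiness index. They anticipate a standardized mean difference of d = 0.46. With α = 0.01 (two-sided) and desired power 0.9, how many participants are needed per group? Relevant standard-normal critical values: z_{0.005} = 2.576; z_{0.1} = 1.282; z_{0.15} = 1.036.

n = 141 per group

For two independent groups with equal n: n = 2·((z_{α/2} + z_β) / d)².
z_{α/2} + z_β = 2.576 + 1.282 = 3.858.
n = 2 × (3.858 / 0.46)² = 2 × 8.387² = 2 × 70.34 = 140.7.
Round up to the next whole participant.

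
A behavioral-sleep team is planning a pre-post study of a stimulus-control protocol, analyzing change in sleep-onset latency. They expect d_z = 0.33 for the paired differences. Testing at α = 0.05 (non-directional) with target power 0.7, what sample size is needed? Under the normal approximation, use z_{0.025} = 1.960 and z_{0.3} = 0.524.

n = 57 pairs

For a paired (one-sample on differences) test: n = ((z_{α/2} + z_β) / d)².
z_{α/2} + z_β = 1.960 + 0.524 = 2.484.
n = (2.484 / 0.33)² = 7.527² = 56.66.
Round up.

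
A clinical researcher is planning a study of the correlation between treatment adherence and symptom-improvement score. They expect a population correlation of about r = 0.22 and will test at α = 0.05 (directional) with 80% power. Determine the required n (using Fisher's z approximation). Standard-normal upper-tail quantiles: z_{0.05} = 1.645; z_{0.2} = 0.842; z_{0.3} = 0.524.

n = 127

Fisher's z: C = ½·ln((1+r)/(1−r)) = ½·ln(1.5641) = 0.2237.
n = ((z_{α} + z_β)/C)² + 3.
(1.645 + 0.842) / 0.2237 = 2.487 / 0.2237 = 11.118.
n = 11.118² + 3 = 123.60 + 3 = 126.6.
Round up.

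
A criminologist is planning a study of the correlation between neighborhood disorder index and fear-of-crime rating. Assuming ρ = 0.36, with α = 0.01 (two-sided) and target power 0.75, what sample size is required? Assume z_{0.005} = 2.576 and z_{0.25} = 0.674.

n = 78

Fisher's z: C = ½·ln((1+r)/(1−r)) = ½·ln(2.1250) = 0.3769.
n = ((z_{α/2} + z_β)/C)² + 3.
(2.576 + 0.674) / 0.3769 = 3.250 / 0.3769 = 8.623.
n = 8.623² + 3 = 74.36 + 3 = 77.4.
Round up.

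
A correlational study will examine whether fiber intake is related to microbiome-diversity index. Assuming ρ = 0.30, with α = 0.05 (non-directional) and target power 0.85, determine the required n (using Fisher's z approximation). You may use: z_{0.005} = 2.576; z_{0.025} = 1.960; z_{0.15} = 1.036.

n = 97

Fisher's z: C = ½·ln((1+r)/(1−r)) = ½·ln(1.8571) = 0.3095.
n = ((z_{α/2} + z_β)/C)² + 3.
(1.960 + 1.036) / 0.3095 = 2.996 / 0.3095 = 9.680.
n = 9.680² + 3 = 93.70 + 3 = 96.7.
Round up.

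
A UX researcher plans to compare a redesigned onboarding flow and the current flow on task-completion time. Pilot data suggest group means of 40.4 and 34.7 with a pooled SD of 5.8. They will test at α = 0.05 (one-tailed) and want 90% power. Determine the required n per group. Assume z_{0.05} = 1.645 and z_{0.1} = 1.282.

n = 18 per group

Cohen's d = |M₁ − M₂| / SD_pooled = |40.4 − 34.7| / 5.8 = 5.7 / 5.8 = 0.983.
For two independent groups with equal n: n = 2·((z_{α} + z_β) / d)².
z_{α} + z_β = 1.645 + 1.282 = 2.927.
n = 2 × (2.927 / 0.983)² = 2 × 2.978² = 2 × 8.87 = 17.7.
Round up to the next whole participant.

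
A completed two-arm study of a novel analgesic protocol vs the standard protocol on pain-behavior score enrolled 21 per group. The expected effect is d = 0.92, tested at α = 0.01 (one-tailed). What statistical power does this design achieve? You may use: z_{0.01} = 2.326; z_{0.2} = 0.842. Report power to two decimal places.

For two equal groups, power = Φ(d·√(n/2) − z_{α}).
d·√(n/2) = 0.92 × √(21/2) = 0.92 × 3.240 = 2.981.
z_β = 2.981 − 2.326 = 0.655.
Power = Φ(0.655) = 0.744.

power ≈ 0.74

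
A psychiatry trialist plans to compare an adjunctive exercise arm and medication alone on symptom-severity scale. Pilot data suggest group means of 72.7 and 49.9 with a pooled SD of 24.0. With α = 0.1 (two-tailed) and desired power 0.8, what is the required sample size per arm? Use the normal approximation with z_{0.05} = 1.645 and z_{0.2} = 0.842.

n = 14 per group

Cohen's d = |M₁ − M₂| / SD_pooled = |72.7 − 49.9| / 24.0 = 22.8 / 24.0 = 0.950.
For two independent groups with equal n: n = 2·((z_{α/2} + z_β) / d)².
z_{α/2} + z_β = 1.645 + 0.842 = 2.487.
n = 2 × (2.487 / 0.950)² = 2 × 2.618² = 2 × 6.85 = 13.7.
Round up to the next whole participant.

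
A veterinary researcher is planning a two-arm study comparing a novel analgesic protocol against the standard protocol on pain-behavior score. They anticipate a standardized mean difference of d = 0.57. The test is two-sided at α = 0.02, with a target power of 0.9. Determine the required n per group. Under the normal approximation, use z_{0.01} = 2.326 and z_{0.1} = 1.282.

n = 81 per group

For two independent groups with equal n: n = 2·((z_{α/2} + z_β) / d)².
z_{α/2} + z_β = 2.326 + 1.282 = 3.608.
n = 2 × (3.608 / 0.57)² = 2 × 6.330² = 2 × 40.07 = 80.1.
Round up to the next whole participant.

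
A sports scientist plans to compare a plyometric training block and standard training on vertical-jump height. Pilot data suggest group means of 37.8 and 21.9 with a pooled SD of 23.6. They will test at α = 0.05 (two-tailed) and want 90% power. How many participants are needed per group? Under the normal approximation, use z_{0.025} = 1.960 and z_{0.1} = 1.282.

Cohen's d = |M₁ − M₂| / SD_pooled = |37.8 − 21.9| / 23.6 = 15.9 / 23.6 = 0.674.
For two independent groups with equal n: n = 2·((z_{α/2} + z_β) / d)².
z_{α/2} + z_β = 1.960 + 1.282 = 3.242.
n = 2 × (3.242 / 0.674)² = 2 × 4.810² = 2 × 23.14 = 46.3.
Round up to the next whole participant.

n = 47 per group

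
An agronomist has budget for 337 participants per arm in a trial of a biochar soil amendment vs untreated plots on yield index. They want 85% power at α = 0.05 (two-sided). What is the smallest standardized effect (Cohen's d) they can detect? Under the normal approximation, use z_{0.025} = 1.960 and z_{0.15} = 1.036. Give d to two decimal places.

For two independent groups of n = 337 each: d_min = (z_{α/2} + z_β)·√(2/n).
z-sum = 1.960 + 1.036 = 2.996.
d_min = 2.996 × √(2/337) = 2.996 × 0.0770 = 0.231.

d_min ≈ 0.23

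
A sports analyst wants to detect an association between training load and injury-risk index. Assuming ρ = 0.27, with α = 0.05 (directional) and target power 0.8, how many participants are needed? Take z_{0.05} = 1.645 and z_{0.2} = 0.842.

n = 84

Fisher's z: C = ½·ln((1+r)/(1−r)) = ½·ln(1.7397) = 0.2769.
n = ((z_{α} + z_β)/C)² + 3.
(1.645 + 0.842) / 0.2769 = 2.487 / 0.2769 = 8.982.
n = 8.982² + 3 = 80.67 + 3 = 83.7.
Round up.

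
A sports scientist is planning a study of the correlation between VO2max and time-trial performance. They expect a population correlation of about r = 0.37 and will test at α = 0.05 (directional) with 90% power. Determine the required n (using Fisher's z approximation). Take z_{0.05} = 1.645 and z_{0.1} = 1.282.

Fisher's z: C = ½·ln((1+r)/(1−r)) = ½·ln(2.1746) = 0.3884.
n = ((z_{α} + z_β)/C)² + 3.
(1.645 + 1.282) / 0.3884 = 2.927 / 0.3884 = 7.536.
n = 7.536² + 3 = 56.79 + 3 = 59.8.
Round up.

n = 60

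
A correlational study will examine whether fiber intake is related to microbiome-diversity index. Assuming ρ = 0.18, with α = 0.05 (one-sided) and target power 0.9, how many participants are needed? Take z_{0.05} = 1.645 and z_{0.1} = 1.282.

n = 262

Fisher's z: C = ½·ln((1+r)/(1−r)) = ½·ln(1.4390) = 0.1820.
n = ((z_{α} + z_β)/C)² + 3.
(1.645 + 1.282) / 0.1820 = 2.927 / 0.1820 = 16.082.
n = 16.082² + 3 = 258.64 + 3 = 261.6.
Round up.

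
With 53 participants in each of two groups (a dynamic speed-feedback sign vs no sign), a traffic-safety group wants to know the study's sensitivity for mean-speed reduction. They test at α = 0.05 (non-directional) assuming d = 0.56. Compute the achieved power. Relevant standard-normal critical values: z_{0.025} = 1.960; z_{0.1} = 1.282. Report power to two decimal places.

power ≈ 0.82

For two equal groups, power = Φ(d·√(n/2) − z_{α/2}).
d·√(n/2) = 0.56 × √(53/2) = 0.56 × 5.148 = 2.883.
z_β = 2.883 − 1.960 = 0.923.
Power = Φ(0.923) = 0.822.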